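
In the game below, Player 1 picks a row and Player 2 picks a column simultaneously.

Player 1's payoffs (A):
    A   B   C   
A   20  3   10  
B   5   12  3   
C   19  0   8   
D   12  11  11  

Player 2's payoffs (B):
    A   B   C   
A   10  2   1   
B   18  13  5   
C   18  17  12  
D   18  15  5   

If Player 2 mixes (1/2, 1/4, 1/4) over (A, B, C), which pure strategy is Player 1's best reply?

Compute Player 1's expected payoff from each pure strategy against the given mix.
A: (1/2)·20 + (1/4)·3 + (1/4)·10 = 53/4
B: (1/2)·5 + (1/4)·12 + (1/4)·3 = 25/4
C: (1/2)·19 + (1/4)·0 + (1/4)·8 = 23/2
D: (1/2)·12 + (1/4)·11 + (1/4)·11 = 23/2
Highest expected payoff is 53/4, from A.

A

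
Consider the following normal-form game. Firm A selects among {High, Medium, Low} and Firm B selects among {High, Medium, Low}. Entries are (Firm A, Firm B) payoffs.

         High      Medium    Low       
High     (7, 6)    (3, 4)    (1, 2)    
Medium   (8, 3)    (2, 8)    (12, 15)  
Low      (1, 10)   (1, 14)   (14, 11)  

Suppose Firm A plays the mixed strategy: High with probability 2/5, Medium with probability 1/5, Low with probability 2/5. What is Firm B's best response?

Medium

Compute Firm B's expected payoff from each pure strategy against the given mix.
High: (2/5)·6 + (1/5)·3 + (2/5)·10 = 7
Medium: (2/5)·4 + (1/5)·8 + (2/5)·14 = 44/5
Low: (2/5)·2 + (1/5)·15 + (2/5)·11 = 41/5
Highest expected payoff is 44/5, from Medium.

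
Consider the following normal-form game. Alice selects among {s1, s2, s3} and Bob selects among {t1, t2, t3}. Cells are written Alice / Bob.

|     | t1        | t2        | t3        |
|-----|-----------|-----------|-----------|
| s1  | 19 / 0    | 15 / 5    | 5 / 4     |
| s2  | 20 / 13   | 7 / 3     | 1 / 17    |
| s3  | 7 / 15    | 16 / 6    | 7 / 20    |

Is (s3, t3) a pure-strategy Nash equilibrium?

Yes

Holding Bob at t3: Alice gets 7 from s3, versus 5 from s1, 1 from s2. No profitable deviation for Alice.
Holding Alice at s3: Bob gets 20 from t3, versus 15 from t1, 6 from t2. No profitable deviation for Bob either.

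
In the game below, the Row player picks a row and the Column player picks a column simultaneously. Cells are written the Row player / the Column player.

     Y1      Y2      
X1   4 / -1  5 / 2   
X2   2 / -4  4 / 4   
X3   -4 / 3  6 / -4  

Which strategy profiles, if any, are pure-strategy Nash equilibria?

None

Find each player's best response to every opponent strategy; NE are the intersections.
The Row player's best responses — vs Y1: X1 (payoff 4); vs Y2: X3 (payoff 6).
The Column player's best responses — vs X1: Y2 (payoff 2); vs X2: Y2 (payoff 4); vs X3: Y1 (payoff 3).
No cell has both players best-responding. For instance, the Row player's best reply to Y1 is X1, but against X1 the Column player prefers Y2 over Y1.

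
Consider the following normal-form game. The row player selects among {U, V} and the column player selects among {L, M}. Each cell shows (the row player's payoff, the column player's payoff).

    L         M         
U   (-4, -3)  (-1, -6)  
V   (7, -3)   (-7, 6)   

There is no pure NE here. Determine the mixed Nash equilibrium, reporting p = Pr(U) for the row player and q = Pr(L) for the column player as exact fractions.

p = 3/4, q = 6/17

In a mixed NE each player is indifferent between their pure strategies, so the opponent's mix sets the indifference.
The column player indifferent between L and M: p·(-3) + (1−p)·(-3) = p·(-6) + (1−p)·6 ⟹ (-3) + 0p = 6 + (-12)p ⟹ p = 3/4.
The row player indifferent between U and V: q·(-4) + (1−q)·(-1) = q·7 + (1−q)·(-7) ⟹ (-1) + (-3)q = (-7) + 14q ⟹ q = 6/17.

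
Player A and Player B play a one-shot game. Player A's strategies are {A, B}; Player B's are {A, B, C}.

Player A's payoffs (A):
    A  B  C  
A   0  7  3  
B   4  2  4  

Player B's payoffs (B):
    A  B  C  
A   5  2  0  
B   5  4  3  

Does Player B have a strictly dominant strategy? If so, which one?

A

Check whether one of Player B's strategies beats all alternatives regardless of what the opponent does.
A strictly dominates: vs A: 5 > each of {2, 0}; vs B: 5 > each of {4, 3}.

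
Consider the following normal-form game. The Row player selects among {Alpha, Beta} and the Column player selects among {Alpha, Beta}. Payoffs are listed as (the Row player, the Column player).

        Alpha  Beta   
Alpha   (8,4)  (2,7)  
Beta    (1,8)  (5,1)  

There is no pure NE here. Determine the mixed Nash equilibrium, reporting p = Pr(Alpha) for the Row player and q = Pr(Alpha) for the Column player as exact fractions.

p = 7/10, q = 3/10

In a mixed NE each player is indifferent between their pure strategies, so the opponent's mix sets the indifference.
The Column player indifferent between Alpha and Beta: p·4 + (1−p)·8 = p·7 + (1−p)·1 ⟹ 8 + (-4)p = 1 + 6p ⟹ p = 7/10.
The Row player indifferent between Alpha and Beta: q·8 + (1−q)·2 = q·1 + (1−q)·5 ⟹ 2 + 6q = 5 + (-4)q ⟹ q = 3/10.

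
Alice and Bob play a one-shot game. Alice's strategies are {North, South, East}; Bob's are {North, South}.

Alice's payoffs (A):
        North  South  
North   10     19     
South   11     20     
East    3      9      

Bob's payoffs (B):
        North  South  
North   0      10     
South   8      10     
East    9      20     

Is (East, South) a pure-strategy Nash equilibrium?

No

Holding Bob at South: Alice gets 9 from East but could get 20 by switching to South. Alice has a profitable deviation.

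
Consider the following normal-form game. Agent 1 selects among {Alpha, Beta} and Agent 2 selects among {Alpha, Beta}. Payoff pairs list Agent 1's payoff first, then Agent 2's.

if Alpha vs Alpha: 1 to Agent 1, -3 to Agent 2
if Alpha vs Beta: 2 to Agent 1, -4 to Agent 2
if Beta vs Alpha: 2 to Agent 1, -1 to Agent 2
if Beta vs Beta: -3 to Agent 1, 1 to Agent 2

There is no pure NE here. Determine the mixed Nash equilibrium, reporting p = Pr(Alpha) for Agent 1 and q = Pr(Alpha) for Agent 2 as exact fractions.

p = 2/3, q = 5/6

In a mixed NE each player is indifferent between their pure strategies, so the opponent's mix sets the indifference.
Agent 2 indifferent between Alpha and Beta: p·(-3) + (1−p)·(-1) = p·(-4) + (1−p)·1 ⟹ (-1) + (-2)p = 1 + (-5)p ⟹ p = 2/3.
Agent 1 indifferent between Alpha and Beta: q·1 + (1−q)·2 = q·2 + (1−q)·(-3) ⟹ 2 + (-1)q = (-3) + 5q ⟹ q = 5/6.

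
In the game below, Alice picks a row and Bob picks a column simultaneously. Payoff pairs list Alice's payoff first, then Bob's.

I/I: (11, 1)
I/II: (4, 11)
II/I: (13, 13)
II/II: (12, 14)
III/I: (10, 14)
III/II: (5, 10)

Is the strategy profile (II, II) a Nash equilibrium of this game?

Holding Bob at II: Alice gets 12 from II, versus 4 from I, 5 from III. No profitable deviation for Alice.
Holding Alice at II: Bob gets 14 from II, versus 13 from I. No profitable deviation for Bob either.

Yes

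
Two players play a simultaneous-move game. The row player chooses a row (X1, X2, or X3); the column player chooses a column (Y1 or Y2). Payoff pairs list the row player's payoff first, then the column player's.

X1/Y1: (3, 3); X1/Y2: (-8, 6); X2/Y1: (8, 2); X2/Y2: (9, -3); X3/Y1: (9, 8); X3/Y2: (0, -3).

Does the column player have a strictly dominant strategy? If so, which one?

A strategy is strictly dominant if it gives the column player a strictly higher payoff than every other strategy, against every choice by the opponent.
Y1 is not dominant: against X1, Y2 gives 6 > 3.
Y2 is not dominant: against X2, Y1 gives 2 > -3.
No single strategy is best against every opponent action.

No strictly dominant strategy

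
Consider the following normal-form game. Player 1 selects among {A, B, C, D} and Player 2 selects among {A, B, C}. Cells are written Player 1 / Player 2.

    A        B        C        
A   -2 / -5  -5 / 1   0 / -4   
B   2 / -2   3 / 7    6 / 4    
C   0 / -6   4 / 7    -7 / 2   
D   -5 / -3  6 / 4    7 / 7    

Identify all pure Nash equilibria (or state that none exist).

(D, C)

Find each player's best response to every opponent strategy; NE are the intersections.
Player 1's best responses — vs A: B (payoff 2); vs B: D (payoff 6); vs C: D (payoff 7).
Player 2's best responses — vs A: B (payoff 1); vs B: B (payoff 7); vs C: B (payoff 7); vs D: C (payoff 7).
The only mutual best response is (D, C); neither player gains by switching there.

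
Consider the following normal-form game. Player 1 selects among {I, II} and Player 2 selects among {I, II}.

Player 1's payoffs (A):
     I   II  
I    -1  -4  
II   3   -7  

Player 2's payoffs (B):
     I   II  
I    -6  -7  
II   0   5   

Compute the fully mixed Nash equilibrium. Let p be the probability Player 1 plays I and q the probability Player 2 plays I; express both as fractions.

In a mixed NE each player is indifferent between their pure strategies, so the opponent's mix sets the indifference.
Player 2 indifferent between I and II: p·(-6) + (1−p)·0 = p·(-7) + (1−p)·5 ⟹ 0 + (-6)p = 5 + (-12)p ⟹ p = 5/6.
Player 1 indifferent between I and II: q·(-1) + (1−q)·(-4) = q·3 + (1−q)·(-7) ⟹ (-4) + 3q = (-7) + 10q ⟹ q = 3/7.

p = 5/6, q = 3/7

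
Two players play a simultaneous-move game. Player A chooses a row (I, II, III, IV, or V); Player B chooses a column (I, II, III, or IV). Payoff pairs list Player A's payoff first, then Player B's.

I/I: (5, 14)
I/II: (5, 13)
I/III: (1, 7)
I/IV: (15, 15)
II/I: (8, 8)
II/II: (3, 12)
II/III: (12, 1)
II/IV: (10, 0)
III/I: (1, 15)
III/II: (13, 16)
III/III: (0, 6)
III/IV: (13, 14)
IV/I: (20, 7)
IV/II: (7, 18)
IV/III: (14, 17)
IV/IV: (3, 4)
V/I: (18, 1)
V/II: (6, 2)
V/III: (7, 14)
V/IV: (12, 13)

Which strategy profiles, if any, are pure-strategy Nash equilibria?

(I, IV) and (III, II)

Find each player's best response to every opponent strategy; NE are the intersections.
Player A's best responses — vs I: IV (payoff 20); vs II: III (payoff 13); vs III: IV (payoff 14); vs IV: I (payoff 15).
Player B's best responses — vs I: IV (payoff 15); vs II: II (payoff 12); vs III: II (payoff 16); vs IV: II (payoff 18); vs V: III (payoff 14).
Mutual best responses occur at (I, IV) and (III, II); at each, neither player gains by switching.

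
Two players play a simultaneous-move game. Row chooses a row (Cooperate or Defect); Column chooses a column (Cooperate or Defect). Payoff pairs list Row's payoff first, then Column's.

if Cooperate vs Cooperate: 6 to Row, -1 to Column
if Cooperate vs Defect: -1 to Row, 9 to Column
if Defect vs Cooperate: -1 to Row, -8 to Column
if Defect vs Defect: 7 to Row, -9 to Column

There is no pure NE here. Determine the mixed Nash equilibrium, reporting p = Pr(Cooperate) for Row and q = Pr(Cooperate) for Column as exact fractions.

p = 1/11, q = 8/15

In a mixed NE each player is indifferent between their pure strategies, so the opponent's mix sets the indifference.
Column indifferent between Cooperate and Defect: p·(-1) + (1−p)·(-8) = p·9 + (1−p)·(-9) ⟹ (-8) + 7p = (-9) + 18p ⟹ p = 1/11.
Row indifferent between Cooperate and Defect: q·6 + (1−q)·(-1) = q·(-1) + (1−q)·7 ⟹ (-1) + 7q = 7 + (-8)q ⟹ q = 8/15.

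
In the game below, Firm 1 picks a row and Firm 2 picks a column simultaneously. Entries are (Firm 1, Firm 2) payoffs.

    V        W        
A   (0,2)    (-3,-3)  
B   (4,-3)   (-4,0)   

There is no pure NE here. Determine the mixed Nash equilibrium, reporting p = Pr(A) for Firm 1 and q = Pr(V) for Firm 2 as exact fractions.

p = 3/8, q = 1/5

Each player's mixing probability is pinned down by making the *other* player indifferent.
Firm 2 indifferent between V and W: p·2 + (1−p)·(-3) = p·(-3) + (1−p)·0 ⟹ (-3) + 5p = 0 + (-3)p ⟹ p = 3/8.
Firm 1 indifferent between A and B: q·0 + (1−q)·(-3) = q·4 + (1−q)·(-4) ⟹ (-3) + 3q = (-4) + 8q ⟹ q = 1/5.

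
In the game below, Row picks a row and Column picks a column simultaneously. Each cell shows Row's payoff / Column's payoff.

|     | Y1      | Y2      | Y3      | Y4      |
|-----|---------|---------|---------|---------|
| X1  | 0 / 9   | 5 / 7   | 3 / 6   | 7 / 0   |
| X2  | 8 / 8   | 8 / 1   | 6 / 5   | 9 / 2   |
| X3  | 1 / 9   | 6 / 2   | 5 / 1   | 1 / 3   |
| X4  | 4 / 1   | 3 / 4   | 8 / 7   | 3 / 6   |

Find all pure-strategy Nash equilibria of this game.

Check mutual best responses: a cell is a NE iff neither player can gain by unilaterally deviating.
Row's best responses — vs Y1: X2 (payoff 8); vs Y2: X2 (payoff 8); vs Y3: X4 (payoff 8); vs Y4: X2 (payoff 9).
Column's best responses — vs X1: Y1 (payoff 9); vs X2: Y1 (payoff 8); vs X3: Y1 (payoff 9); vs X4: Y3 (payoff 7).
Mutual best responses occur at (X2, Y1) and (X4, Y3); at each, neither player gains by switching.

(X2, Y1) and (X4, Y3)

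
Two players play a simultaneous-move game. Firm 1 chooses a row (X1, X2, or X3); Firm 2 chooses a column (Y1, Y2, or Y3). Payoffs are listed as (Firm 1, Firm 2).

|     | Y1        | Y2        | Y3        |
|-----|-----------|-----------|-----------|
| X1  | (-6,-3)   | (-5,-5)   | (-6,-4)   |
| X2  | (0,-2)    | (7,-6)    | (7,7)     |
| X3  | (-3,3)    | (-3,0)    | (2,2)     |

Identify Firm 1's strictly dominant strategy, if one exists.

X2

Check whether one of Firm 1's strategies beats all alternatives regardless of what the opponent does.
X2 strictly dominates: vs Y1: 0 > each of {-6, -3}; vs Y2: 7 > each of {-5, -3}; vs Y3: 7 > each of {-6, 2}.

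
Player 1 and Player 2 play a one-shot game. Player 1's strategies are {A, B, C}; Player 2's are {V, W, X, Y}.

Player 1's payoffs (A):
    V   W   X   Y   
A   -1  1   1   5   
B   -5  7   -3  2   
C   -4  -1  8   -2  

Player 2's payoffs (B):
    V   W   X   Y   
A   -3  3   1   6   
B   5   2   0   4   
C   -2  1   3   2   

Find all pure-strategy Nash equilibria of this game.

Check mutual best responses: a cell is a NE iff neither player can gain by unilaterally deviating.
Player 1's best responses — vs V: A (payoff -1); vs W: B (payoff 7); vs X: C (payoff 8); vs Y: A (payoff 5).
Player 2's best responses — vs A: Y (payoff 6); vs B: V (payoff 5); vs C: X (payoff 3).
Mutual best responses occur at (A, Y) and (C, X); at each, neither player gains by switching.

(A, Y) and (C, X)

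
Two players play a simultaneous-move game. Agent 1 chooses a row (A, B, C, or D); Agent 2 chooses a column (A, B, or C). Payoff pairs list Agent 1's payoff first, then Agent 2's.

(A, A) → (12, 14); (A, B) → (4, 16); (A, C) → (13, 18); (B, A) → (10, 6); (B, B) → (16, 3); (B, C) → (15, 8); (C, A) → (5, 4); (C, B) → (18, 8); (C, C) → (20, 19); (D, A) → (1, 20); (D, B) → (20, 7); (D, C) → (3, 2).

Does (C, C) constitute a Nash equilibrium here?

Holding Agent 2 at C: Agent 1 gets 20 from C, versus 13 from A, 15 from B, 3 from D. No profitable deviation for Agent 1.
Holding Agent 1 at C: Agent 2 gets 19 from C, versus 4 from A, 8 from B. No profitable deviation for Agent 2 either.

Yes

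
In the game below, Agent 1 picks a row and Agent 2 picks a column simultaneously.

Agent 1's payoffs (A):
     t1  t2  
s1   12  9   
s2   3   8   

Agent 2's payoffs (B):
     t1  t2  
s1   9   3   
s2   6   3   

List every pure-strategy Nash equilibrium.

(s1, t1)

Find each player's best response to every opponent strategy; NE are the intersections.
Agent 1's best responses — vs t1: s1 (payoff 12); vs t2: s1 (payoff 9).
Agent 2's best responses — vs s1: t1 (payoff 9); vs s2: t1 (payoff 6).
The only mutual best response is (s1, t1); neither player gains by switching there.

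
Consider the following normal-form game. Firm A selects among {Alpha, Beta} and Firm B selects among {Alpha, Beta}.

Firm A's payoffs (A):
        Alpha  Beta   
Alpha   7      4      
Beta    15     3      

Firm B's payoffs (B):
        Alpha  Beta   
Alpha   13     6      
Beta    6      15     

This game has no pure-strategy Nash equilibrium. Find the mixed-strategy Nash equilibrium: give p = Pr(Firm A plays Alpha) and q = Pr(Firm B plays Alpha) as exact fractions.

p = 9/16, q = 1/9

Each player's mixing probability is pinned down by making the *other* player indifferent.
Firm B indifferent between Alpha and Beta: p·13 + (1−p)·6 = p·6 + (1−p)·15 ⟹ 6 + 7p = 15 + (-9)p ⟹ p = 9/16.
Firm A indifferent between Alpha and Beta: q·7 + (1−q)·4 = q·15 + (1−q)·3 ⟹ 4 + 3q = 3 + 12q ⟹ q = 1/9.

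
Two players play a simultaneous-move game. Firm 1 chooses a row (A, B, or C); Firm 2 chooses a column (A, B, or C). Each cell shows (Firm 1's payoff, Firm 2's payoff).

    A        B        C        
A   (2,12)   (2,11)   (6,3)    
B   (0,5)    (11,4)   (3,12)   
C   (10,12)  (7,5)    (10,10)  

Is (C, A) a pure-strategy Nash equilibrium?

Holding Firm 2 at A: Firm 1 gets 10 from C, versus 2 from A, 0 from B. No profitable deviation for Firm 1.
Holding Firm 1 at C: Firm 2 gets 12 from A, versus 5 from B, 10 from C. No profitable deviation for Firm 2 either.

Yes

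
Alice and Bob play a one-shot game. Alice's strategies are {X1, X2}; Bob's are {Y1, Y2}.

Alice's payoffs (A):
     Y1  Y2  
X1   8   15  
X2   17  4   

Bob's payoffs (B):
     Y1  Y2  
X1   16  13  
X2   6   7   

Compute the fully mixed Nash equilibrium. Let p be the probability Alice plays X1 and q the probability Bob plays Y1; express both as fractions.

Each player's mixing probability is pinned down by making the *other* player indifferent.
Bob indifferent between Y1 and Y2: p·16 + (1−p)·6 = p·13 + (1−p)·7 ⟹ 6 + 10p = 7 + 6p ⟹ p = 1/4.
Alice indifferent between X1 and X2: q·8 + (1−q)·15 = q·17 + (1−q)·4 ⟹ 15 + (-7)q = 4 + 13q ⟹ q = 11/20.

p = 1/4, q = 11/20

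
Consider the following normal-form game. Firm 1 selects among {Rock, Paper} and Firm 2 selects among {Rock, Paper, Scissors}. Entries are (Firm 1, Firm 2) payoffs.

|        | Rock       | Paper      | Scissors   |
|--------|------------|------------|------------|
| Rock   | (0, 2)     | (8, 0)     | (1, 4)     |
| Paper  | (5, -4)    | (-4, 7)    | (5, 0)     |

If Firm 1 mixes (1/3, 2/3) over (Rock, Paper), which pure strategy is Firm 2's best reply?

Firm 2's best reply maximizes expected payoff against the mix.
Rock: (1/3)·2 + (2/3)·(-4) = -2
Paper: (1/3)·0 + (2/3)·7 = 14/3
Scissors: (1/3)·4 + (2/3)·0 = 4/3
Highest expected payoff is 14/3, from Paper.

Paper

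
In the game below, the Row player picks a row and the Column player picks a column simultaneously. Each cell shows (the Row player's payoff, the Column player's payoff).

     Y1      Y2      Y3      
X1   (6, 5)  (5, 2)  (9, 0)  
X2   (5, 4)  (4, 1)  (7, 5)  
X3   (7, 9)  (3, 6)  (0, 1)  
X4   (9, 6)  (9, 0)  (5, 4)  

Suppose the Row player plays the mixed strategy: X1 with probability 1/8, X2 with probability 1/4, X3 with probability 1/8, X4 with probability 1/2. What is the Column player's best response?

Y1

The Column player's best reply maximizes expected payoff against the mix.
Y1: (1/8)·5 + (1/4)·4 + (1/8)·9 + (1/2)·6 = 23/4
Y2: (1/8)·2 + (1/4)·1 + (1/8)·6 + (1/2)·0 = 5/4
Y3: (1/8)·0 + (1/4)·5 + (1/8)·1 + (1/2)·4 = 27/8
Highest expected payoff is 23/4, from Y1.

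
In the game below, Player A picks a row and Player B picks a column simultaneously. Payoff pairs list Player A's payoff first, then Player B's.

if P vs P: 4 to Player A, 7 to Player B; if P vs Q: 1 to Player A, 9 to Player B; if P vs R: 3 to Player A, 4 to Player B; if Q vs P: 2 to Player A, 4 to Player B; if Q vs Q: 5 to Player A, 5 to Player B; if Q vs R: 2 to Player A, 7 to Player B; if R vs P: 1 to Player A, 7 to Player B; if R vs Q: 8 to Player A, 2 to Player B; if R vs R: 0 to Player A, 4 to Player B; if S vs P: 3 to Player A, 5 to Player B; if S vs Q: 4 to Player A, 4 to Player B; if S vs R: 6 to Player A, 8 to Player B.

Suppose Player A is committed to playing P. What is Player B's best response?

Q

With Player A fixed at P, Player B's payoffs are: P → 7, Q → 9, R → 4.
The maximum is 9, achieved by Q.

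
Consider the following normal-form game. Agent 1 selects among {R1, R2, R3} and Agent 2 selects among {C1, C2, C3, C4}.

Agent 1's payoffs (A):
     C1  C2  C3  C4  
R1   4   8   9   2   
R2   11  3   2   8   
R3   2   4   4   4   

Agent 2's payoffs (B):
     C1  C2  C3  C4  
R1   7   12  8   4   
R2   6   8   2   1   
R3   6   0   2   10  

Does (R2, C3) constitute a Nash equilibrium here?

Holding Agent 2 at C3: Agent 1 gets 2 from R2 but could get 9 by switching to R1. Agent 1 has a profitable deviation.

No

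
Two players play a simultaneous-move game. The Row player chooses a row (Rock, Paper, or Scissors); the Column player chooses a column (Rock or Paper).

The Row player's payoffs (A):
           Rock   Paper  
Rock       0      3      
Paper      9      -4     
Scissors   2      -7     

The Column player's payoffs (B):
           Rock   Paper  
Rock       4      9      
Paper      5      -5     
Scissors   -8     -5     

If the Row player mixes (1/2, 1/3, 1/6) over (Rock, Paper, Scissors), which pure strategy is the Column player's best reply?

Rock

Compute the Column player's expected payoff from each pure strategy against the given mix.
Rock: (1/2)·4 + (1/3)·5 + (1/6)·(-8) = 7/3
Paper: (1/2)·9 + (1/3)·(-5) + (1/6)·(-5) = 2
Highest expected payoff is 7/3, from Rock.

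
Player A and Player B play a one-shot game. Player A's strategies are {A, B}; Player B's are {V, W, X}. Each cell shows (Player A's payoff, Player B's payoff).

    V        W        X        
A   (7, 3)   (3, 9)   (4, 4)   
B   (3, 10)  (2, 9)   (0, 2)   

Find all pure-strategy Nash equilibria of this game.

Check mutual best responses: a cell is a NE iff neither player can gain by unilaterally deviating.
Player A's best responses — vs V: A (payoff 7); vs W: A (payoff 3); vs X: A (payoff 4).
Player B's best responses — vs A: W (payoff 9); vs B: V (payoff 10).
The only mutual best response is (A, W); neither player gains by switching there.

(A, W)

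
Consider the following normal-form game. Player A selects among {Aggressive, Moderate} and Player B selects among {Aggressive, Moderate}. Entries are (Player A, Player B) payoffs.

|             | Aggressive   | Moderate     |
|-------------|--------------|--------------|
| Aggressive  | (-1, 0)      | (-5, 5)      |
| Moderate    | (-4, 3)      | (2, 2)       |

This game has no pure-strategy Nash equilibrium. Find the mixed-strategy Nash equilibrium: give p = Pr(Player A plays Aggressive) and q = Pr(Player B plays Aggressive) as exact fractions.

In a mixed NE each player is indifferent between their pure strategies, so the opponent's mix sets the indifference.
Player B indifferent between Aggressive and Moderate: p·0 + (1−p)·3 = p·5 + (1−p)·2 ⟹ 3 + (-3)p = 2 + 3p ⟹ p = 1/6.
Player A indifferent between Aggressive and Moderate: q·(-1) + (1−q)·(-5) = q·(-4) + (1−q)·2 ⟹ (-5) + 4q = 2 + (-6)q ⟹ q = 7/10.

p = 1/6, q = 7/10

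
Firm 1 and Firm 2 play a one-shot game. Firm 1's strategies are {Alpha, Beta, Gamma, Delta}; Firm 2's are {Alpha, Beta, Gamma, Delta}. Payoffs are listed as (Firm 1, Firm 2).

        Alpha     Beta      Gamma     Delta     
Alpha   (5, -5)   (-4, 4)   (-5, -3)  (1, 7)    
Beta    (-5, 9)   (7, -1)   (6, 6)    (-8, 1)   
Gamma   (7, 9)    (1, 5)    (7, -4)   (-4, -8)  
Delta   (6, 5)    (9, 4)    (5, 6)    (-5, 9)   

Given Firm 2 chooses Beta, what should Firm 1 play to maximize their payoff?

With Firm 2 fixed at Beta, Firm 1's payoffs are: Alpha → -4, Beta → 7, Gamma → 1, Delta → 9.
The maximum is 9, achieved by Delta.

Delta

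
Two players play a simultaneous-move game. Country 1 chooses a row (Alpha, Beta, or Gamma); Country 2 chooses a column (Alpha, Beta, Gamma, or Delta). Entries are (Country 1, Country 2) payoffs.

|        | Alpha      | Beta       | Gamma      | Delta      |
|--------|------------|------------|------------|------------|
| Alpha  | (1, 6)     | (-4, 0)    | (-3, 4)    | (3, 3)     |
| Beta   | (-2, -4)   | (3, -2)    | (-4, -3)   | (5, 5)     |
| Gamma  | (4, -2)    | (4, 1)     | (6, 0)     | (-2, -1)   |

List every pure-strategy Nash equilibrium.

(Beta, Delta) and (Gamma, Beta)

A profile is a Nash equilibrium when each player is best-responding to the other.
Country 1's best responses — vs Alpha: Gamma (payoff 4); vs Beta: Gamma (payoff 4); vs Gamma: Gamma (payoff 6); vs Delta: Beta (payoff 5).
Country 2's best responses — vs Alpha: Alpha (payoff 6); vs Beta: Delta (payoff 5); vs Gamma: Beta (payoff 1).
Mutual best responses occur at (Beta, Delta) and (Gamma, Beta); at each, neither player gains by switching.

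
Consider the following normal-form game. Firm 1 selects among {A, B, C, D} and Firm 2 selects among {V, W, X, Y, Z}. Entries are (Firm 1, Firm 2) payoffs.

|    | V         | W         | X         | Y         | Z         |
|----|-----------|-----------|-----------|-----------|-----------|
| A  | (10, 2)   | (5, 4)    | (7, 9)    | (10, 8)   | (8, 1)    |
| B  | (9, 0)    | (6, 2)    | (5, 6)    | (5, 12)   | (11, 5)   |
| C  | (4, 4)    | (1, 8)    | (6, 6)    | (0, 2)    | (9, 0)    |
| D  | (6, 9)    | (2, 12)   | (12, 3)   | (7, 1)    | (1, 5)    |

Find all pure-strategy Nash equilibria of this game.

Find each player's best response to every opponent strategy; NE are the intersections.
Firm 1's best responses — vs V: A (payoff 10); vs W: B (payoff 6); vs X: D (payoff 12); vs Y: A (payoff 10); vs Z: B (payoff 11).
Firm 2's best responses — vs A: X (payoff 9); vs B: Y (payoff 12); vs C: W (payoff 8); vs D: W (payoff 12).
No cell has both players best-responding. For instance, Firm 1's best reply to X is D, but against D Firm 2 prefers W over X.

No pure-strategy Nash equilibrium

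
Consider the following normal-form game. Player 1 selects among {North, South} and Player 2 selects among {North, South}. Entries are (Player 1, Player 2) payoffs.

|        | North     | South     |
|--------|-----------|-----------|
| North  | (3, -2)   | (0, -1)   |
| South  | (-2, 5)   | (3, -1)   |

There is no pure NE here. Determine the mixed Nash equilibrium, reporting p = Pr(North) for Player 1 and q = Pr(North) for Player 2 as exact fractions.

p = 6/7, q = 3/8

Each player's mixing probability is pinned down by making the *other* player indifferent.
Player 2 indifferent between North and South: p·(-2) + (1−p)·5 = p·(-1) + (1−p)·(-1) ⟹ 5 + (-7)p = (-1) + 0p ⟹ p = 6/7.
Player 1 indifferent between North and South: q·3 + (1−q)·0 = q·(-2) + (1−q)·3 ⟹ 0 + 3q = 3 + (-5)q ⟹ q = 3/8.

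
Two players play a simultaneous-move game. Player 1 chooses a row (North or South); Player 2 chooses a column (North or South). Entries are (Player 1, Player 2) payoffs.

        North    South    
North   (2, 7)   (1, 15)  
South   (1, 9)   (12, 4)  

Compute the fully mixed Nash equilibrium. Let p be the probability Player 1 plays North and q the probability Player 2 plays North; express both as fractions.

p = 5/13, q = 11/12

Each player's mixing probability is pinned down by making the *other* player indifferent.
Player 2 indifferent between North and South: p·7 + (1−p)·9 = p·15 + (1−p)·4 ⟹ 9 + (-2)p = 4 + 11p ⟹ p = 5/13.
Player 1 indifferent between North and South: q·2 + (1−q)·1 = q·1 + (1−q)·12 ⟹ 1 + 1q = 12 + (-11)q ⟹ q = 11/12.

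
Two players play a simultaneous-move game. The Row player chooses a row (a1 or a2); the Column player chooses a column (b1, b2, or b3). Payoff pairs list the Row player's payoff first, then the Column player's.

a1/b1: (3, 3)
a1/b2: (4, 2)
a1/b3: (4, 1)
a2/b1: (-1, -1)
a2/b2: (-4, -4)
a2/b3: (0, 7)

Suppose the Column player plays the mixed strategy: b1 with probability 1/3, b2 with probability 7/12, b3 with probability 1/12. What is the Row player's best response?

a1

Compute the Row player's expected payoff from each pure strategy against the given mix.
a1: (1/3)·3 + (7/12)·4 + (1/12)·4 = 11/3
a2: (1/3)·(-1) + (7/12)·(-4) + (1/12)·0 = -8/3
Highest expected payoff is 11/3, from a1.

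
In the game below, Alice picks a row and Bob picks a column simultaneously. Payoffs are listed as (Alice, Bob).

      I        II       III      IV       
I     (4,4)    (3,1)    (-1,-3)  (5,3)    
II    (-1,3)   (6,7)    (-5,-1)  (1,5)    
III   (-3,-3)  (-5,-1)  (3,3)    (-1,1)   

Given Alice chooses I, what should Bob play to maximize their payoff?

With Alice fixed at I, Bob's payoffs are: I → 4, II → 1, III → -3, IV → 3.
The maximum is 4, achieved by I.

I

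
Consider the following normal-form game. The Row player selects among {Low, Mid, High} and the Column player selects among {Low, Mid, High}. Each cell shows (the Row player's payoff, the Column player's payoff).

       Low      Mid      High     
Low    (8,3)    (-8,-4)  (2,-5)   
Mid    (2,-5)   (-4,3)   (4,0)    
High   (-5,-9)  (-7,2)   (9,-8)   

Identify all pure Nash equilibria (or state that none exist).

(Low, Low) and (Mid, Mid)

Find each player's best response to every opponent strategy; NE are the intersections.
The Row player's best responses — vs Low: Low (payoff 8); vs Mid: Mid (payoff -4); vs High: High (payoff 9).
The Column player's best responses — vs Low: Low (payoff 3); vs Mid: Mid (payoff 3); vs High: Mid (payoff 2).
Mutual best responses occur at (Low, Low) and (Mid, Mid); at each, neither player gains by switching.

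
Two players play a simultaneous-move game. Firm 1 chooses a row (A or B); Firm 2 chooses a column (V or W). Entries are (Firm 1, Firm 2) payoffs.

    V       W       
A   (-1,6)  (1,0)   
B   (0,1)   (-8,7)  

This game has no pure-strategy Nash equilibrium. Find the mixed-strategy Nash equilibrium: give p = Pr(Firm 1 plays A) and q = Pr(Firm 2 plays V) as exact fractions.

Each player's mixing probability is pinned down by making the *other* player indifferent.
Firm 2 indifferent between V and W: p·6 + (1−p)·1 = p·0 + (1−p)·7 ⟹ 1 + 5p = 7 + (-7)p ⟹ p = 1/2.
Firm 1 indifferent between A and B: q·(-1) + (1−q)·1 = q·0 + (1−q)·(-8) ⟹ 1 + (-2)q = (-8) + 8q ⟹ q = 9/10.

p = 1/2, q = 9/10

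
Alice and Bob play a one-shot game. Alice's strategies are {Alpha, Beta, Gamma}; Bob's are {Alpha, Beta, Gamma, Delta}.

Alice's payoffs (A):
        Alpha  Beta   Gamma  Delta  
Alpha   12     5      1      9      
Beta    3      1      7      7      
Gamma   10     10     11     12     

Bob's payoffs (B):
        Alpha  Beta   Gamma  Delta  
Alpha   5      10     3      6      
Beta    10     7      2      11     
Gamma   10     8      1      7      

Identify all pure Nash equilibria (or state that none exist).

Check mutual best responses: a cell is a NE iff neither player can gain by unilaterally deviating.
Alice's best responses — vs Alpha: Alpha (payoff 12); vs Beta: Gamma (payoff 10); vs Gamma: Gamma (payoff 11); vs Delta: Gamma (payoff 12).
Bob's best responses — vs Alpha: Beta (payoff 10); vs Beta: Delta (payoff 11); vs Gamma: Alpha (payoff 10).
No cell has both players best-responding. For instance, Alice's best reply to Beta is Gamma, but against Gamma Bob prefers Alpha over Beta.

None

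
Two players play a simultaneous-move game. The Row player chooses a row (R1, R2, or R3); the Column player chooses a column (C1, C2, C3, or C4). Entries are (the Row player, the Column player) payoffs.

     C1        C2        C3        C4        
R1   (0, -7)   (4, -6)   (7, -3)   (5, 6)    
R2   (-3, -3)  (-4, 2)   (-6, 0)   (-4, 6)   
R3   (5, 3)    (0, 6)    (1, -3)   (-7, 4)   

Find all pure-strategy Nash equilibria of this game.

A profile is a Nash equilibrium when each player is best-responding to the other.
The Row player's best responses — vs C1: R3 (payoff 5); vs C2: R1 (payoff 4); vs C3: R1 (payoff 7); vs C4: R1 (payoff 5).
The Column player's best responses — vs R1: C4 (payoff 6); vs R2: C4 (payoff 6); vs R3: C2 (payoff 6).
The only mutual best response is (R1, C4); neither player gains by switching there.

(R1, C4)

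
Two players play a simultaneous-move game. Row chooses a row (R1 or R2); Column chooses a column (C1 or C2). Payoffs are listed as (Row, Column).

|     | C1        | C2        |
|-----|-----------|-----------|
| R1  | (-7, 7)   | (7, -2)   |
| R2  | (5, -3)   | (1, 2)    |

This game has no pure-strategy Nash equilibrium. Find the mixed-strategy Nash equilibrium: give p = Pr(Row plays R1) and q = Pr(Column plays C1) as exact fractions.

p = 5/14, q = 1/3

In a mixed NE each player is indifferent between their pure strategies, so the opponent's mix sets the indifference.
Column indifferent between C1 and C2: p·7 + (1−p)·(-3) = p·(-2) + (1−p)·2 ⟹ (-3) + 10p = 2 + (-4)p ⟹ p = 5/14.
Row indifferent between R1 and R2: q·(-7) + (1−q)·7 = q·5 + (1−q)·1 ⟹ 7 + (-14)q = 1 + 4q ⟹ q = 1/3.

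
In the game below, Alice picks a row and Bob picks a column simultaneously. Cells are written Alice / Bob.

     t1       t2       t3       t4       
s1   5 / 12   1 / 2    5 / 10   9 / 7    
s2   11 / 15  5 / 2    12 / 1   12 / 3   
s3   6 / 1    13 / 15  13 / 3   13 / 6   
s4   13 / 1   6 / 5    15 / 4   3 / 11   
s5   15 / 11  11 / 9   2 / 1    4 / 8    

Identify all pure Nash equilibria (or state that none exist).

(s3, t2) and (s5, t1)

A profile is a Nash equilibrium when each player is best-responding to the other.
Alice's best responses — vs t1: s5 (payoff 15); vs t2: s3 (payoff 13); vs t3: s4 (payoff 15); vs t4: s3 (payoff 13).
Bob's best responses — vs s1: t1 (payoff 12); vs s2: t1 (payoff 15); vs s3: t2 (payoff 15); vs s4: t4 (payoff 11); vs s5: t1 (payoff 11).
Mutual best responses occur at (s3, t2) and (s5, t1); at each, neither player gains by switching.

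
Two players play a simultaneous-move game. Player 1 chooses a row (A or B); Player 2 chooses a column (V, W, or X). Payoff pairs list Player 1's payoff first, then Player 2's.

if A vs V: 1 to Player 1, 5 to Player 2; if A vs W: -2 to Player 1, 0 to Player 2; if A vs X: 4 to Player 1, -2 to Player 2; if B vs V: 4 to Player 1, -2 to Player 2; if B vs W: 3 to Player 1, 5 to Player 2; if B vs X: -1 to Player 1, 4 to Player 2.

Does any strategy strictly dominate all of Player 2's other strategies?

Check whether one of Player 2's strategies beats all alternatives regardless of what the opponent does.
V is not dominant: against B, W gives 5 > -2.
W is not dominant: against A, V gives 5 > 0.
X is not dominant: against A, V gives 5 > -2.
No single strategy is best against every opponent action.

None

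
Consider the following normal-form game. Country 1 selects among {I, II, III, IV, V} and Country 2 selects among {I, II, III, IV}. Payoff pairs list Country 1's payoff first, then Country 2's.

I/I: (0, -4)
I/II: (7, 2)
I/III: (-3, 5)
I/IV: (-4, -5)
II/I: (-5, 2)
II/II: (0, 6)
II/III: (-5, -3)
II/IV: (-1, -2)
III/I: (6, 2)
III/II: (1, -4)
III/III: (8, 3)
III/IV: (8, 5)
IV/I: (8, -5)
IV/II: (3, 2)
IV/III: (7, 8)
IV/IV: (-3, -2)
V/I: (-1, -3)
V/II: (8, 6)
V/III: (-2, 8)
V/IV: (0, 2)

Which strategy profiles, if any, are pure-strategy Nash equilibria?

(III, IV)

A profile is a Nash equilibrium when each player is best-responding to the other.
Country 1's best responses — vs I: IV (payoff 8); vs II: V (payoff 8); vs III: III (payoff 8); vs IV: III (payoff 8).
Country 2's best responses — vs I: III (payoff 5); vs II: II (payoff 6); vs III: IV (payoff 5); vs IV: III (payoff 8); vs V: III (payoff 8).
The only mutual best response is (III, IV); neither player gains by switching there.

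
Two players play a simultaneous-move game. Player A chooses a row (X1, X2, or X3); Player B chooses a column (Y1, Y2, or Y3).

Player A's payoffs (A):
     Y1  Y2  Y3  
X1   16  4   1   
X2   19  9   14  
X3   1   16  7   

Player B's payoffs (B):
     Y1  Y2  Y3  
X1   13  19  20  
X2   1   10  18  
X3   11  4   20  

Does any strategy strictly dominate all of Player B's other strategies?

Check whether one of Player B's strategies beats all alternatives regardless of what the opponent does.
Y3 strictly dominates: vs X1: 20 > each of {13, 19}; vs X2: 18 > each of {1, 10}; vs X3: 20 > each of {11, 4}.

Y3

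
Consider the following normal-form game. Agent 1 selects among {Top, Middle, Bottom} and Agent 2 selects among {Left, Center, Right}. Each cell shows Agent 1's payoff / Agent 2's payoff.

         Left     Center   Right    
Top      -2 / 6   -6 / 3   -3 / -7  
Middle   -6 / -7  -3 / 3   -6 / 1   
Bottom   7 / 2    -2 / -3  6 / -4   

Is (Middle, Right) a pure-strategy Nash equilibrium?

Holding Agent 2 at Right: Agent 1 gets -6 from Middle but could get 6 by switching to Bottom. Agent 1 has a profitable deviation.

No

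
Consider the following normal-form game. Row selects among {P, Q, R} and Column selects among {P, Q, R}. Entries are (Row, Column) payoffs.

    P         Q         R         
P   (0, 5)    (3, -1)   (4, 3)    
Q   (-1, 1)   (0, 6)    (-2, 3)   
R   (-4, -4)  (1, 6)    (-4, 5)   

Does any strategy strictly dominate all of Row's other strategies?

A strategy is strictly dominant if it gives Row a strictly higher payoff than every other strategy, against every choice by the opponent.
P strictly dominates: vs P: 0 > each of {-1, -4}; vs Q: 3 > each of {0, 1}; vs R: 4 > each of {-2, -4}.

P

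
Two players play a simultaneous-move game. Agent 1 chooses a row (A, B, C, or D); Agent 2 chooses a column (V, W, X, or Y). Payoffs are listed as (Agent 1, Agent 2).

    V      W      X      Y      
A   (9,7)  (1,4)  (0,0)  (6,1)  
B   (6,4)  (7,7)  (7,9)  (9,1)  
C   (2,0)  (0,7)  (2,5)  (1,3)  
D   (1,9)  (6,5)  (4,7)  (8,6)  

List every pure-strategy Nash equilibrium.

Check mutual best responses: a cell is a NE iff neither player can gain by unilaterally deviating.
Agent 1's best responses — vs V: A (payoff 9); vs W: B (payoff 7); vs X: B (payoff 7); vs Y: B (payoff 9).
Agent 2's best responses — vs A: V (payoff 7); vs B: X (payoff 9); vs C: W (payoff 7); vs D: V (payoff 9).
Mutual best responses occur at (A, V) and (B, X); at each, neither player gains by switching.

(A, V) and (B, X)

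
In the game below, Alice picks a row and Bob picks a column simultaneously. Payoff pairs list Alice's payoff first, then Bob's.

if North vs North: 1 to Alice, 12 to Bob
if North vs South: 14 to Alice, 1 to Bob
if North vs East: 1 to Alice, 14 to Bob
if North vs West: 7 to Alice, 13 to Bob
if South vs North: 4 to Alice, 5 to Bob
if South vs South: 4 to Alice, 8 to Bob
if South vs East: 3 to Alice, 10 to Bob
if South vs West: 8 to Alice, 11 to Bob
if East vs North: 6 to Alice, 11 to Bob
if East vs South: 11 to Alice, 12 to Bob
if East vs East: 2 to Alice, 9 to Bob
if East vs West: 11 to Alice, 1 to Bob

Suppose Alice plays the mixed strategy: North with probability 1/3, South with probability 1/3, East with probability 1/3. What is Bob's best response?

East

Bob's best reply maximizes expected payoff against the mix.
North: (1/3)·12 + (1/3)·5 + (1/3)·11 = 28/3
South: (1/3)·1 + (1/3)·8 + (1/3)·12 = 7
East: (1/3)·14 + (1/3)·10 + (1/3)·9 = 11
West: (1/3)·13 + (1/3)·11 + (1/3)·1 = 25/3
Highest expected payoff is 11, from East.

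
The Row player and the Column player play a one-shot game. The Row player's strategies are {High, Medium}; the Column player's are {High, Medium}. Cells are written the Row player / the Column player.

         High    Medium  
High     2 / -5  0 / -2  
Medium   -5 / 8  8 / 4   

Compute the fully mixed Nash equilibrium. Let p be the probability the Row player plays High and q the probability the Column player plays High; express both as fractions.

In a mixed NE each player is indifferent between their pure strategies, so the opponent's mix sets the indifference.
The Column player indifferent between High and Medium: p·(-5) + (1−p)·8 = p·(-2) + (1−p)·4 ⟹ 8 + (-13)p = 4 + (-6)p ⟹ p = 4/7.
The Row player indifferent between High and Medium: q·2 + (1−q)·0 = q·(-5) + (1−q)·8 ⟹ 0 + 2q = 8 + (-13)q ⟹ q = 8/15.

p = 4/7, q = 8/15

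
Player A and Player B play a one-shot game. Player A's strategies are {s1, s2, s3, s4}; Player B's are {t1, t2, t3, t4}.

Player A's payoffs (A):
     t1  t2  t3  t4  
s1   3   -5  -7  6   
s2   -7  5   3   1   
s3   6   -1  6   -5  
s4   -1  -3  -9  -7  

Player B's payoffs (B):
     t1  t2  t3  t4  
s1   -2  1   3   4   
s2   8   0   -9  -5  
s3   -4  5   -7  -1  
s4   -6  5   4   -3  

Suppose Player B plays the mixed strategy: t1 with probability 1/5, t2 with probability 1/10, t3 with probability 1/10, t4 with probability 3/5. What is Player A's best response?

s1

Player A's best reply maximizes expected payoff against the mix.
s1: (1/5)·3 + (1/10)·(-5) + (1/10)·(-7) + (3/5)·6 = 3
s2: (1/5)·(-7) + (1/10)·5 + (1/10)·3 + (3/5)·1 = 0
s3: (1/5)·6 + (1/10)·(-1) + (1/10)·6 + (3/5)·(-5) = -13/10
s4: (1/5)·(-1) + (1/10)·(-3) + (1/10)·(-9) + (3/5)·(-7) = -28/5
Highest expected payoff is 3, from s1.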